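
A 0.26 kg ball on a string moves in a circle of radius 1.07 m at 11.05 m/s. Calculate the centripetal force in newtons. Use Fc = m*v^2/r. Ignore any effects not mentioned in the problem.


Fc = m * v^2 / r
v^2 = 11.05^2 = 122.1025
Fc = 0.26 * 122.1025 / 1.07
Fc = 31.7467 / 1.07 = 29.6698 N

29.6698 N


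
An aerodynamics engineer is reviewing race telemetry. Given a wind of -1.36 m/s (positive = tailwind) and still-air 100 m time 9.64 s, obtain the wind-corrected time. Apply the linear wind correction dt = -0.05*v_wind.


dt = -0.05 * v_wind = -0.05 * -1.36 = 0.068 s
t_corrected = t_still + dt = 9.64 + (0.068)
t_corrected = 9.708 s

9.708 s


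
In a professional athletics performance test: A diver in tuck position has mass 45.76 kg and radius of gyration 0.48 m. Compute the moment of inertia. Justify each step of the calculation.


I = m * k^2
I = 45.76 * 0.48^2
I = 45.76 * 0.2304 = 10.5431 kg*m^2

10.5431 kg*m^2


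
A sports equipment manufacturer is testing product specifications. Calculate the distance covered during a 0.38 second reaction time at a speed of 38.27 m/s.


d = v * t
d = 38.27 * 0.38
d = 14.5426 m

14.5426 m


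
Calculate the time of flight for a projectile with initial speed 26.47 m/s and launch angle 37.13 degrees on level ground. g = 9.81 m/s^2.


T = 2*v*sin(theta)/g
sin(theta) = sin(37.13 deg) = 0.6036
T = 2*26.47*0.6036 / 9.81
T = 31.9559 / 9.81 = 3.2575 s

3.2575 s


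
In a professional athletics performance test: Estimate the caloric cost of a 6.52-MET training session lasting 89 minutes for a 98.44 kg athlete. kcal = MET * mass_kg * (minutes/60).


kcal = MET * mass * time_hr
Convert time: 89 min = 1.4833 hr
kcal = 6.52 * 98.44 * 1.4833
kcal = 952.0461 kcal

952.0461 kcal


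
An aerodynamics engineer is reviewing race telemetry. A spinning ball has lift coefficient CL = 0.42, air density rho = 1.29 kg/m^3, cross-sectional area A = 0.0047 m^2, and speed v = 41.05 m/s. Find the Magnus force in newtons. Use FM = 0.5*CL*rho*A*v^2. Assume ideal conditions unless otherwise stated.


FM = 0.5 * CL * rho * A * v^2
FM = 0.5 * 0.42 * 1.29 * 0.0047 * 41.05^2
v^2 = 1685.1025
FM = 0.5 * 0.42 * 1.29 * 0.0047 * 1685.1025 = 2.1455 N

2.1455 N


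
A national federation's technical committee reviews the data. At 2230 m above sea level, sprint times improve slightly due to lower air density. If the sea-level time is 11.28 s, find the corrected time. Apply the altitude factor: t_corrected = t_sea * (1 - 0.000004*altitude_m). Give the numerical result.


Correction factor = 1 - 0.000004 * 2230 = 0.99108
t_corrected = t_sea * factor = 11.28 * 0.99108
t_corrected = 11.1794 s

11.1794 s


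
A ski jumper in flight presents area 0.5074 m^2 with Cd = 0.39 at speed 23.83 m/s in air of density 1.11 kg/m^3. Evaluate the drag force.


Fd = 0.5 * Cd * rho * A * v^2
Fd = 0.5 * 0.39 * 1.11 * 0.5074 * 23.83^2
v^2 = 567.8689
Fd = 0.5 * 0.39 * 1.11 * 0.5074 * 567.8689 = 62.3672 N

62.3672 N


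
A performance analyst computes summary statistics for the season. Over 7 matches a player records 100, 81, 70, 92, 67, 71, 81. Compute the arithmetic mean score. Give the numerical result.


Average = sum / n
Sum = 562
Average = 562 / 7 = 80.2857

80.2857


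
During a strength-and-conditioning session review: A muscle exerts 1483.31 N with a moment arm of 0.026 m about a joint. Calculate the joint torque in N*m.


tau = F * d
tau = 1483.31 * 0.026
tau = 38.5661 N*m

38.5661 N*m


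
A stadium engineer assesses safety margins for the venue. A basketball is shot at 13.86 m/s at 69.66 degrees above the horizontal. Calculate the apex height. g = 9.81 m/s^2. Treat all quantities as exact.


H = (v*sin(theta))^2 / (2*g)
vy = v*sin(theta) = 13.86 * sin(69.66 deg) = 12.9958 m/s
H = vy^2 / (2*g) = 168.8903 / (2*9.81)
H = 168.8903 / 19.62 = 8.6081 m

8.6081 m


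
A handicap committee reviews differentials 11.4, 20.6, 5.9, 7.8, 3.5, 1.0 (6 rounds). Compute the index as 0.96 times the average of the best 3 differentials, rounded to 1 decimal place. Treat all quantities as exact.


All differentials: 11.4, 20.6, 5.9, 7.8, 3.5, 1.0
Sorted: 1.0, 3.5, 5.9, 7.8, 11.4, 20.6
Best 3: 1.0, 3.5, 5.9
Average of best = 10.4 / 3 = 3.4667
Raw index = 3.4667 * 0.96 = 3.328
Handicap index = round(3.328, 1) = 3.3

3.3


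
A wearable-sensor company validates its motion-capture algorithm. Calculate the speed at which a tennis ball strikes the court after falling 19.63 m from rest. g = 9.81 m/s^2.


v = sqrt(2 * g * h)
v = sqrt(2 * 9.81 * 19.63)
v = sqrt(385.1406) = 19.625 m/s

19.625 m/s


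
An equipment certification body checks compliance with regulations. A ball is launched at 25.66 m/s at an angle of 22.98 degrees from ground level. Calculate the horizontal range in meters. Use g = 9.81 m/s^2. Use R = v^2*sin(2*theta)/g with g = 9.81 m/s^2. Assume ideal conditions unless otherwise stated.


R = v^2 * sin(2*theta) / g
Convert angle to radians: theta = 22.98 deg = 0.4011 rad
sin(2*theta) = sin(0.8022) = 0.7189
R = 25.66^2 * 0.7189 / 9.81
R = 658.4356 * 0.7189 / 9.81 = 48.2487 m

48.2487 m


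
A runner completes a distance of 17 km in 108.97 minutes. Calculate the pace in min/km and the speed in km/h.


Pace = time / distance = 108.97 min / 17 km = 6.41 min/km
Speed = distance / time_in_hours = 17 / 1.8162 hr
Speed = 9.3604 km/h

6.41 min/km, 9.3604 km/h


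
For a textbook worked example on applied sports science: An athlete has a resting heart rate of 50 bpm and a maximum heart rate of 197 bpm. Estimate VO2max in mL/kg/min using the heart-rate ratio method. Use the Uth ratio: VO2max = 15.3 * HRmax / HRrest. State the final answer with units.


VO2max = 15.3 * HRmax / HRrest
VO2max = 15.3 * 197 / 50
VO2max = 3014.1 / 50 = 60.282 mL/kg/min

60.282 mL/kg/min


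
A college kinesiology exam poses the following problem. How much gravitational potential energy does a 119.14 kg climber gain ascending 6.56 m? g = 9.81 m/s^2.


PE = m * g * h
PE = 119.14 * 9.81 * 6.56
PE = 1168.7634 * 6.56 = 7667.0879 J

7667.0879 J


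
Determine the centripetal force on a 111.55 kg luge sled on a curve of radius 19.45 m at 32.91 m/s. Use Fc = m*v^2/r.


Fc = m * v^2 / r
v^2 = 32.91^2 = 1083.0681
Fc = 111.55 * 1083.0681 / 19.45
Fc = 120816.2466 / 19.45 = 6211.6322 N

6211.6322 N


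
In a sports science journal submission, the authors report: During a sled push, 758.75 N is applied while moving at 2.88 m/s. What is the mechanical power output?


P = F * v
P = 758.75 * 2.88
P = 2185.2 W

2185.2 W


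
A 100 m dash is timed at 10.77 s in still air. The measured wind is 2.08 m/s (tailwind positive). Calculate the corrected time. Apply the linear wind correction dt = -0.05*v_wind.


dt = -0.05 * v_wind = -0.05 * 2.08 = -0.104 s
t_corrected = t_still + dt = 10.77 + (-0.104)
t_corrected = 10.666 s

10.666 s


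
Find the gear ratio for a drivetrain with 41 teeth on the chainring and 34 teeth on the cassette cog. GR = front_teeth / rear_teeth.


GR = front_teeth / rear_teeth
GR = 41 / 34
GR = 1.2059

1.2059


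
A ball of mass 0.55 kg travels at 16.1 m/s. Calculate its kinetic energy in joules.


KE = 0.5 * m * v^2
KE = 0.5 * 0.55 * 16.1^2
KE = 0.5 * 0.55 * 259.21 = 71.2828 J

71.2828 J


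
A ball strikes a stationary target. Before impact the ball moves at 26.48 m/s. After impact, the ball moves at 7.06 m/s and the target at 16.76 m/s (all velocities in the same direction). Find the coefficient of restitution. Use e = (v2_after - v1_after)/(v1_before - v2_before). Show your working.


e = (v2_after - v1_after) / (v1_before - v2_before)
Numerator = 16.76 - 7.06 = 9.7
Denominator = 26.48 - 0 = 26.48
e = 9.7 / 26.48 = 0.3663

0.3663


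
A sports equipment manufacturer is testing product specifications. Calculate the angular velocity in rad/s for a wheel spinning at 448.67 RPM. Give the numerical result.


omega = RPM * 2 * pi / 60
omega = 448.67 * 2 * 3.14159 / 60
omega = 2819.0768 / 60 = 46.9846 rad/s

46.9846 rad/s


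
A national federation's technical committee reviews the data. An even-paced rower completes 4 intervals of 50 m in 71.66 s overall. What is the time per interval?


Split time = total_time / n_laps = 71.66 / 4
Split time = 17.915 s per lap

17.915 s


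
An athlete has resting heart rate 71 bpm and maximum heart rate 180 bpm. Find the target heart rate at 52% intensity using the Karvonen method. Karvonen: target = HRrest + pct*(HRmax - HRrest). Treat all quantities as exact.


Target = HRrest + pct*(HRmax - HRrest)
Heart rate reserve = HRmax - HRrest = 180 - 71 = 109 bpm
Fraction = 52% = 0.52
Target = 71 + 0.52 * 109
Target = 71 + 56.68 = 127.68 bpm

127.68 bpm


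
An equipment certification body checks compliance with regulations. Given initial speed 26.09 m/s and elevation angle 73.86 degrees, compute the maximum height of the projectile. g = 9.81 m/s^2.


H = (v*sin(theta))^2 / (2*g)
vy = v*sin(theta) = 26.09 * sin(73.86 deg) = 25.0617 m/s
H = vy^2 / (2*g) = 628.0874 / (2*9.81)
H = 628.0874 / 19.62 = 32.0126 m

32.0126 m


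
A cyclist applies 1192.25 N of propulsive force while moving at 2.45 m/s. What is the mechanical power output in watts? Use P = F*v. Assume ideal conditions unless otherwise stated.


P = F * v
P = 1192.25 * 2.45
P = 2921.0125 W

2921.0125 W


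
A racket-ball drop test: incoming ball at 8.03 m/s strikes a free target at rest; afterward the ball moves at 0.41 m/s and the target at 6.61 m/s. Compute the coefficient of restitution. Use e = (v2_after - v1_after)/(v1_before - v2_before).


e = (v2_after - v1_after) / (v1_before - v2_before)
Numerator = 6.61 - 0.41 = 6.2
Denominator = 8.03 - 0 = 8.03
e = 6.2 / 8.03 = 0.7721

0.7721


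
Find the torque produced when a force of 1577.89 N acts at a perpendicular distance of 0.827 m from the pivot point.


tau = F * d
tau = 1577.89 * 0.827
tau = 1304.915 N*m

1304.915 N*m


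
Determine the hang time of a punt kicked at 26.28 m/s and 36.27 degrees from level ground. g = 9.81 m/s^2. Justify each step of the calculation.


T = 2*v*sin(theta)/g
sin(theta) = sin(36.27 deg) = 0.5916
T = 2*26.28*0.5916 / 9.81
T = 31.094 / 9.81 = 3.1696 s

3.1696 s


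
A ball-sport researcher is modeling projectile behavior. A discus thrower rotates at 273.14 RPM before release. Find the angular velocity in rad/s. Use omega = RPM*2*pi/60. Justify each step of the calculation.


omega = RPM * 2 * pi / 60
omega = 273.14 * 2 * 3.14159 / 60
omega = 1716.1892 / 60 = 28.6032 rad/s

28.6032 rad/s


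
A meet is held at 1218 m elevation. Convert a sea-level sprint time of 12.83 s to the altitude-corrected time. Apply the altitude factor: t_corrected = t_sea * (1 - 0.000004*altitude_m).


Correction factor = 1 - 0.000004 * 1218 = 0.995128
t_corrected = t_sea * factor = 12.83 * 0.995128
t_corrected = 12.7675 s

12.7675 s


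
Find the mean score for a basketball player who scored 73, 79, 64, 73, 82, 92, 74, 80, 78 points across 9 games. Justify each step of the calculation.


Average = sum / n
Sum = 695
Average = 695 / 9 = 77.2222

77.2222


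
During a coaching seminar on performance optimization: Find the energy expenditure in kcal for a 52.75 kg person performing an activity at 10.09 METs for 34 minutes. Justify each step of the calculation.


kcal = MET * mass * time_hr
Convert time: 34 min = 0.5667 hr
kcal = 10.09 * 52.75 * 0.5667
kcal = 301.6069 kcal

301.6069 kcal


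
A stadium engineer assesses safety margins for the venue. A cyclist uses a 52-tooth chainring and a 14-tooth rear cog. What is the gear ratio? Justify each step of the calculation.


GR = front_teeth / rear_teeth
GR = 52 / 14
GR = 3.7143

3.7143


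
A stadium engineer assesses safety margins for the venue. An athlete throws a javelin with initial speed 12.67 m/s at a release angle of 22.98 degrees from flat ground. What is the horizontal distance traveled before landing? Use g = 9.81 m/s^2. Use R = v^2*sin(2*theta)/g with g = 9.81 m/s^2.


R = v^2 * sin(2*theta) / g
Convert angle to radians: theta = 22.98 deg = 0.4011 rad
sin(2*theta) = sin(0.8022) = 0.7189
R = 12.67^2 * 0.7189 / 9.81
R = 160.5289 * 0.7189 / 9.81 = 11.7632 m

11.7632 m


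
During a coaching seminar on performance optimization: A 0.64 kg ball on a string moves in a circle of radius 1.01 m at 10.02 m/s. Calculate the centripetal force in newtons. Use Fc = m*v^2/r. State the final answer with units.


Fc = m * v^2 / r
v^2 = 10.02^2 = 100.4004
Fc = 0.64 * 100.4004 / 1.01
Fc = 64.2563 / 1.01 = 63.6201 N

63.6201 N


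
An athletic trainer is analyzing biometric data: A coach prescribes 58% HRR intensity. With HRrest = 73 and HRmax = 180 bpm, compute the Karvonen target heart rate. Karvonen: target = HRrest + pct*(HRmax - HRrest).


Target = HRrest + pct*(HRmax - HRrest)
Heart rate reserve = HRmax - HRrest = 180 - 73 = 107 bpm
Fraction = 58% = 0.58
Target = 73 + 0.58 * 107
Target = 73 + 62.06 = 135.06 bpm

135.06 bpm


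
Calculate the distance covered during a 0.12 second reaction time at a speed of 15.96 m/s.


d = v * t
d = 15.96 * 0.12
d = 1.9152 m

1.9152 m


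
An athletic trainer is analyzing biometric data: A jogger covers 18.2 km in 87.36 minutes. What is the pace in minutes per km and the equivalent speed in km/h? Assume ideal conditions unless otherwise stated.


Pace = time / distance = 87.36 min / 18.2 km = 4.8 min/km
Speed = distance / time_in_hours = 18.2 / 1.456 hr
Speed = 12.5 km/h

4.8 min/km, 12.5 km/h


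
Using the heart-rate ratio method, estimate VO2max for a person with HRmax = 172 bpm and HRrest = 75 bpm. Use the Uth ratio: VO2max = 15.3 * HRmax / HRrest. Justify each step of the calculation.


VO2max = 15.3 * HRmax / HRrest
VO2max = 15.3 * 172 / 75
VO2max = 2631.6 / 75 = 35.088 mL/kg/min

35.088 mL/kg/min


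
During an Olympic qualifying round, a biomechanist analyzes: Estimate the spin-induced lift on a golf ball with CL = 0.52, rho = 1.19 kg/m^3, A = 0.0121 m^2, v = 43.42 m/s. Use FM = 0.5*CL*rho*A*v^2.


FM = 0.5 * CL * rho * A * v^2
FM = 0.5 * 0.52 * 1.19 * 0.0121 * 43.42^2
v^2 = 1885.2964
FM = 0.5 * 0.52 * 1.19 * 0.0121 * 1885.2964 = 7.0581 N

7.0581 N


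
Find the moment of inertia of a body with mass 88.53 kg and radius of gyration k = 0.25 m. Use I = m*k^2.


I = m * k^2
I = 88.53 * 0.25^2
I = 88.53 * 0.0625 = 5.5331 kg*m^2

5.5331 kg*m^2


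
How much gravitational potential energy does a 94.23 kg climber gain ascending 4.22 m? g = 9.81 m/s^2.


PE = m * g * h
PE = 94.23 * 9.81 * 4.22
PE = 924.3963 * 4.22 = 3900.9524 J

3900.9524 J


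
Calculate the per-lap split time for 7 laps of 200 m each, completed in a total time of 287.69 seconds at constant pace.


Split time = total_time / n_laps = 287.69 / 7
Split time = 41.0986 s per lap

41.0986 s


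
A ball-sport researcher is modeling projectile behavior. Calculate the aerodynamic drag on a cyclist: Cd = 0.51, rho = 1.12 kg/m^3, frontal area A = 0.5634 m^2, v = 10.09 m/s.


Fd = 0.5 * Cd * rho * A * v^2
Fd = 0.5 * 0.51 * 1.12 * 0.5634 * 10.09^2
v^2 = 101.8081
Fd = 0.5 * 0.51 * 1.12 * 0.5634 * 101.8081 = 16.3816 N

16.3816 N


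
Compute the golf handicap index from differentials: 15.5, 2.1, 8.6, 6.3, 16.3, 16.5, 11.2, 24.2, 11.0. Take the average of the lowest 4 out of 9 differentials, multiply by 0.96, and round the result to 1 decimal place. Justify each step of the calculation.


All differentials: 15.5, 2.1, 8.6, 6.3, 16.3, 16.5, 11.2, 24.2, 11.0
Sorted: 2.1, 6.3, 8.6, 11.0, 11.2, 15.5, 16.3, 16.5, 24.2
Best 4: 2.1, 6.3, 8.6, 11.0
Average of best = 28 / 4 = 7
Raw index = 7 * 0.96 = 6.72
Handicap index = round(6.72, 1) = 6.7

6.7


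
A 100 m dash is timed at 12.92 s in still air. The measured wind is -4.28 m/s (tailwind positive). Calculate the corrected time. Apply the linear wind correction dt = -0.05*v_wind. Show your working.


dt = -0.05 * v_wind = -0.05 * -4.28 = 0.214 s
t_corrected = t_still + dt = 12.92 + (0.214)
t_corrected = 13.134 s

13.134 s


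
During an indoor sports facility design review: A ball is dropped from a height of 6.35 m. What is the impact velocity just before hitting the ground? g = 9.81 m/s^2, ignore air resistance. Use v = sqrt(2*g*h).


v = sqrt(2 * g * h)
v = sqrt(2 * 9.81 * 6.35)
v = sqrt(124.587) = 11.1619 m/s

11.1619 m/s


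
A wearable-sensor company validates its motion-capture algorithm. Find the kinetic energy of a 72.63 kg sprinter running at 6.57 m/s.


KE = 0.5 * m * v^2
KE = 0.5 * 72.63 * 6.57^2
KE = 0.5 * 72.63 * 43.1649 = 1567.5333 J

1567.5333 J


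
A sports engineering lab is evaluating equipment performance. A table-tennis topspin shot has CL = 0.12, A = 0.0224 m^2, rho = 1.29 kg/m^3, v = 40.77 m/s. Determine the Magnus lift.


FM = 0.5 * CL * rho * A * v^2
FM = 0.5 * 0.12 * 1.29 * 0.0224 * 40.77^2
v^2 = 1662.1929
FM = 0.5 * 0.12 * 1.29 * 0.0224 * 1662.1929 = 2.8818 N

2.8818 N


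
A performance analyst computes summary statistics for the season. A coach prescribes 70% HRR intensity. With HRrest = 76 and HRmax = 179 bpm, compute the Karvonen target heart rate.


Target = HRrest + pct*(HRmax - HRrest)
Heart rate reserve = HRmax - HRrest = 179 - 76 = 103 bpm
Fraction = 70% = 0.7
Target = 76 + 0.7 * 103
Target = 76 + 72.1 = 148.1 bpm

148.1 bpm


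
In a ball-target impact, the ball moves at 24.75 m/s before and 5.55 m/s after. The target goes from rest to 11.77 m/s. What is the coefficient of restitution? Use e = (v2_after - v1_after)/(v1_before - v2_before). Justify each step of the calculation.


e = (v2_after - v1_after) / (v1_before - v2_before)
Numerator = 11.77 - 5.55 = 6.22
Denominator = 24.75 - 0 = 24.75
e = 6.22 / 24.75 = 0.2513

0.2513


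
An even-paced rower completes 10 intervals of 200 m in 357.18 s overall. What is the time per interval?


Split time = total_time / n_laps = 357.18 / 10
Split time = 35.718 s per lap

35.718 s


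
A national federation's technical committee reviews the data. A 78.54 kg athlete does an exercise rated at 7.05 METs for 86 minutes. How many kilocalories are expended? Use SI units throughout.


kcal = MET * mass * time_hr
Convert time: 86 min = 1.4333 hr
kcal = 7.05 * 78.54 * 1.4333
kcal = 793.6467 kcal

793.6467 kcal


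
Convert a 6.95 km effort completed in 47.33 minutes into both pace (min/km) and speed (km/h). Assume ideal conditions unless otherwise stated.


Pace = time / distance = 47.33 min / 6.95 km = 6.8101 min/km
Speed = distance / time_in_hours = 6.95 / 0.7888 hr
Speed = 8.8105 km/h

6.8101 min/km, 8.8105 km/h


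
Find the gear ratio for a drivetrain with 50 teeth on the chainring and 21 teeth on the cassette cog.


GR = front_teeth / rear_teeth
GR = 50 / 21
GR = 2.381

2.381


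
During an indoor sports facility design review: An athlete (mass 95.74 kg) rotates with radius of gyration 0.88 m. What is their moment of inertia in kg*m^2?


I = m * k^2
I = 95.74 * 0.88^2
I = 95.74 * 0.7744 = 74.1411 kg*m^2

74.1411 kg*m^2


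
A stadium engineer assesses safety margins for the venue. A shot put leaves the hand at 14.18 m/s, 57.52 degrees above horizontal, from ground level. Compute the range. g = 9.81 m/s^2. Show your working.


R = v^2 * sin(2*theta) / g
Convert angle to radians: theta = 57.52 deg = 1.0039 rad
sin(2*theta) = sin(2.0078) = 0.906
R = 14.18^2 * 0.906 / 9.81
R = 201.0724 * 0.906 / 9.81 = 18.5702 m

18.5702 m


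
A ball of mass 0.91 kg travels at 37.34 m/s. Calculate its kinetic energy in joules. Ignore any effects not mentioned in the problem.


KE = 0.5 * m * v^2
KE = 0.5 * 0.91 * 37.34^2
KE = 0.5 * 0.91 * 1394.2756 = 634.3954 J

634.3954 J


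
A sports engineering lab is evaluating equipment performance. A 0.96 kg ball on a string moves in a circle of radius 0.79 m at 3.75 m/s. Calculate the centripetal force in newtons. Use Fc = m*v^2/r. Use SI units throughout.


Fc = m * v^2 / r
v^2 = 3.75^2 = 14.0625
Fc = 0.96 * 14.0625 / 0.79
Fc = 13.5 / 0.79 = 17.0886 N

17.0886 N


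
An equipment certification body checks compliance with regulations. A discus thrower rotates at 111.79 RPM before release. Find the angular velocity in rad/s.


omega = RPM * 2 * pi / 60
omega = 111.79 * 2 * 3.14159 / 60
omega = 702.3973 / 60 = 11.7066 rad/s

11.7066 rad/s


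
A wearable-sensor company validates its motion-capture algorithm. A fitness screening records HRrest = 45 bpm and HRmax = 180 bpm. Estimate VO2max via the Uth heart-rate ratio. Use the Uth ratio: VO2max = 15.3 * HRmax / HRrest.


VO2max = 15.3 * HRmax / HRrest
VO2max = 15.3 * 180 / 45
VO2max = 2754 / 45 = 61.2 mL/kg/min

61.2 mL/kg/min


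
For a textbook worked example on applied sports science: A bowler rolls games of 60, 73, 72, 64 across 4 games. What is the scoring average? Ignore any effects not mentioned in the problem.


Average = sum / n
Sum = 269
Average = 269 / 4 = 67.25

67.25


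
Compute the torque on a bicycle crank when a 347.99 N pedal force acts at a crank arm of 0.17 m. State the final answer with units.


tau = F * d
tau = 347.99 * 0.17
tau = 59.1583 N*m

59.1583 N*m


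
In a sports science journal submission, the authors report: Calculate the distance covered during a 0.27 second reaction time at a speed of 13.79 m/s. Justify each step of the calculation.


d = v * t
d = 13.79 * 0.27
d = 3.7233 m

3.7233 m


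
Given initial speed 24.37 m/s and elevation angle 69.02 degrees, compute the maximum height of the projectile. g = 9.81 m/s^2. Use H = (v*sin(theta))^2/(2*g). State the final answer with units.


H = (v*sin(theta))^2 / (2*g)
vy = v*sin(theta) = 24.37 * sin(69.02 deg) = 22.7544 m/s
H = vy^2 / (2*g) = 517.7628 / (2*9.81)
H = 517.7628 / 19.62 = 26.3895 m

26.3895 m


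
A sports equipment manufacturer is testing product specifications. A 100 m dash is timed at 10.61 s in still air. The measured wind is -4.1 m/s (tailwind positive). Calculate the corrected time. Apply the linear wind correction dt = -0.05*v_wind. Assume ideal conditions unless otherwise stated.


dt = -0.05 * v_wind = -0.05 * -4.1 = 0.205 s
t_corrected = t_still + dt = 10.61 + (0.205)
t_corrected = 10.815 s

10.815 s


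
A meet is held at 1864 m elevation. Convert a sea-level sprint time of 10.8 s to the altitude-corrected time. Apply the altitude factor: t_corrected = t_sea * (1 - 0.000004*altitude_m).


Correction factor = 1 - 0.000004 * 1864 = 0.992544
t_corrected = t_sea * factor = 10.8 * 0.992544
t_corrected = 10.7195 s

10.7195 s


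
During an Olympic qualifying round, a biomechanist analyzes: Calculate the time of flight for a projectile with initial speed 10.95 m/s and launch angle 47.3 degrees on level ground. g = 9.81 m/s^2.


T = 2*v*sin(theta)/g
sin(theta) = sin(47.3 deg) = 0.7349
T = 2*10.95*0.7349 / 9.81
T = 16.0946 / 9.81 = 1.6406 s

1.6406 s


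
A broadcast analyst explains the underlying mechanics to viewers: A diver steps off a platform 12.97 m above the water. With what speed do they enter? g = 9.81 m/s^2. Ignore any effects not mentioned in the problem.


v = sqrt(2 * g * h)
v = sqrt(2 * 9.81 * 12.97)
v = sqrt(254.4714) = 15.9522 m/s

15.9522 m/s


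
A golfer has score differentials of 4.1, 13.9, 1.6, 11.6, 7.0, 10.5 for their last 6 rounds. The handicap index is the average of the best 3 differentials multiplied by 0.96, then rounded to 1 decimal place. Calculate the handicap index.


All differentials: 4.1, 13.9, 1.6, 11.6, 7.0, 10.5
Sorted: 1.6, 4.1, 7.0, 10.5, 11.6, 13.9
Best 3: 1.6, 4.1, 7.0
Average of best = 12.7 / 3 = 4.2333
Raw index = 4.2333 * 0.96 = 4.064
Handicap index = round(4.064, 1) = 4.1

4.1


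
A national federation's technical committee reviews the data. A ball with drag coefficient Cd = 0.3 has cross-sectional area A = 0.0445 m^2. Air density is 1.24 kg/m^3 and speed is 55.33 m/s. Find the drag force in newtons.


Fd = 0.5 * Cd * rho * A * v^2
Fd = 0.5 * 0.3 * 1.24 * 0.0445 * 55.33^2
v^2 = 3061.4089
Fd = 0.5 * 0.3 * 1.24 * 0.0445 * 3061.4089 = 25.3393 N

25.3393 N


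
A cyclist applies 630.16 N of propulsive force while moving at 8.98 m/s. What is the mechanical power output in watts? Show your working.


P = F * v
P = 630.16 * 8.98
P = 5658.8368 W

5658.8368 W


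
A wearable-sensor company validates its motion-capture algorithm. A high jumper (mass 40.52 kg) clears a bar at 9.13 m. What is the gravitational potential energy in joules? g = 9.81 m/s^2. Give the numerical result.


PE = m * g * h
PE = 40.52 * 9.81 * 9.13
PE = 397.5012 * 9.13 = 3629.186 J

3629.186 J


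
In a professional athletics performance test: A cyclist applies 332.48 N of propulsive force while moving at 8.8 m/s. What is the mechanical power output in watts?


P = F * v
P = 332.48 * 8.8
P = 2925.824 W

2925.824 W


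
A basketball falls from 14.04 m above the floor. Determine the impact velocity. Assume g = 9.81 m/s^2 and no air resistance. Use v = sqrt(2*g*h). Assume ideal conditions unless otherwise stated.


v = sqrt(2 * g * h)
v = sqrt(2 * 9.81 * 14.04)
v = sqrt(275.4648) = 16.5971 m/s

16.5971 m/s


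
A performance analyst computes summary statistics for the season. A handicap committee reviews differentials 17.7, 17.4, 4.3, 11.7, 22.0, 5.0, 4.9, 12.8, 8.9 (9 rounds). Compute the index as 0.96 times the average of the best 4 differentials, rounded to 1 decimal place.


All differentials: 17.7, 17.4, 4.3, 11.7, 22.0, 5.0, 4.9, 12.8, 8.9
Sorted: 4.3, 4.9, 5.0, 8.9, 11.7, 12.8, 17.4, 17.7, 22.0
Best 4: 4.3, 4.9, 5.0, 8.9
Average of best = 23.1 / 4 = 5.775
Raw index = 5.775 * 0.96 = 5.544
Handicap index = round(5.544, 1) = 5.5

5.5


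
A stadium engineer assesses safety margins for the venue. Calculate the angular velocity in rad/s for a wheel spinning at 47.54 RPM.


omega = RPM * 2 * pi / 60
omega = 47.54 * 2 * 3.14159 / 60
omega = 298.7026 / 60 = 4.9784 rad/s

4.9784 rad/s


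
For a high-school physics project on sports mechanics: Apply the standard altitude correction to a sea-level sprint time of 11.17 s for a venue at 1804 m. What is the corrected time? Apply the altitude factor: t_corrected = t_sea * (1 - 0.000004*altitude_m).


Correction factor = 1 - 0.000004 * 1804 = 0.992784
t_corrected = t_sea * factor = 11.17 * 0.992784
t_corrected = 11.0894 s

11.0894 s


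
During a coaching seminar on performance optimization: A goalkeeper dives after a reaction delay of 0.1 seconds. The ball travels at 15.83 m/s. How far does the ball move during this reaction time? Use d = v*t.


d = v * t
d = 15.83 * 0.1
d = 1.583 m

1.583 m


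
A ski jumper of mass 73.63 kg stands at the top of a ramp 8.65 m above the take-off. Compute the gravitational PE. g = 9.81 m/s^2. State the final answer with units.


PE = m * g * h
PE = 73.63 * 9.81 * 8.65
PE = 722.3103 * 8.65 = 6247.9841 J

6247.9841 J


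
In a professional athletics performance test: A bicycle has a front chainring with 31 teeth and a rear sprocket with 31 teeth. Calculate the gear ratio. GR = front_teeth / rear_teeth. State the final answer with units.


GR = front_teeth / rear_teeth
GR = 31 / 31
GR = 1

1


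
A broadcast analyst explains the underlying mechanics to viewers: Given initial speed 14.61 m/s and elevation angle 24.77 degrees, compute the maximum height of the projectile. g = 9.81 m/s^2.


H = (v*sin(theta))^2 / (2*g)
vy = v*sin(theta) = 14.61 * sin(24.77 deg) = 6.1212 m/s
H = vy^2 / (2*g) = 37.4697 / (2*9.81)
H = 37.4697 / 19.62 = 1.9098 m

1.9098 m


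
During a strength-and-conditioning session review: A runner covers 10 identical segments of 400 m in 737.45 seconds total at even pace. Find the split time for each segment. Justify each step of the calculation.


Split time = total_time / n_laps = 737.45 / 10
Split time = 73.745 s per lap

73.745 s


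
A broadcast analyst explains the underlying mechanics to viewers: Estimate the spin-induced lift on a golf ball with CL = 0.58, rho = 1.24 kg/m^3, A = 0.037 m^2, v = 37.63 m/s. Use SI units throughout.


FM = 0.5 * CL * rho * A * v^2
FM = 0.5 * 0.58 * 1.24 * 0.037 * 37.63^2
v^2 = 1416.0169
FM = 0.5 * 0.58 * 1.24 * 0.037 * 1416.0169 = 18.8404 N

18.8404 N


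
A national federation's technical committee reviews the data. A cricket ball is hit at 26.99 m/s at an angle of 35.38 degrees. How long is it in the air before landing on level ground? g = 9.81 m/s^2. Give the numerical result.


T = 2*v*sin(theta)/g
sin(theta) = sin(35.38 deg) = 0.579
T = 2*26.99*0.579 / 9.81
T = 31.2542 / 9.81 = 3.186 s

3.186 s


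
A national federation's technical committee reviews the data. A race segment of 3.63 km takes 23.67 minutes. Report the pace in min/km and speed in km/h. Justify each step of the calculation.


Pace = time / distance = 23.67 min / 3.63 km = 6.5207 min/km
Speed = distance / time_in_hours = 3.63 / 0.3945 hr
Speed = 9.2015 km/h

6.5207 min/km, 9.2015 km/h


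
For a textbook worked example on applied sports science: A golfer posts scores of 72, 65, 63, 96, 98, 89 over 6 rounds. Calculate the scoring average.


Average = sum / n
Sum = 483
Average = 483 / 6 = 80.5

80.5


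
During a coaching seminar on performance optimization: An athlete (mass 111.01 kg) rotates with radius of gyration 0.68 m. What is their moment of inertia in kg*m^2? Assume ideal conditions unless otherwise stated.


I = m * k^2
I = 111.01 * 0.68^2
I = 111.01 * 0.4624 = 51.331 kg*m^2

51.331 kg*m^2


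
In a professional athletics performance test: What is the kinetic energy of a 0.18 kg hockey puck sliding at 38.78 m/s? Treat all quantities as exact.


KE = 0.5 * m * v^2
KE = 0.5 * 0.18 * 38.78^2
KE = 0.5 * 0.18 * 1503.8884 = 135.35 J

135.35 J


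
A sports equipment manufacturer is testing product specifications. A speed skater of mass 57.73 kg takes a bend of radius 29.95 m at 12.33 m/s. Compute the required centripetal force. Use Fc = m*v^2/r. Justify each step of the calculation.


Fc = m * v^2 / r
v^2 = 12.33^2 = 152.0289
Fc = 57.73 * 152.0289 / 29.95
Fc = 8776.6284 / 29.95 = 293.0427 N

293.0427 N


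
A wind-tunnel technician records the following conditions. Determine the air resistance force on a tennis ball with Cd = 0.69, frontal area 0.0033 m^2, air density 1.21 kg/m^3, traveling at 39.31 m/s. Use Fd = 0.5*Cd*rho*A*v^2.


Fd = 0.5 * Cd * rho * A * v^2
Fd = 0.5 * 0.69 * 1.21 * 0.0033 * 39.31^2
v^2 = 1545.2761
Fd = 0.5 * 0.69 * 1.21 * 0.0033 * 1545.2761 = 2.1287 N

2.1287 N


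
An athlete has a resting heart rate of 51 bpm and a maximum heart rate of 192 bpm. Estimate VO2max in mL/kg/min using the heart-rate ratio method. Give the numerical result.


VO2max = 15.3 * HRmax / HRrest
VO2max = 15.3 * 192 / 51
VO2max = 2937.6 / 51 = 57.6 mL/kg/min

57.6 mL/kg/min


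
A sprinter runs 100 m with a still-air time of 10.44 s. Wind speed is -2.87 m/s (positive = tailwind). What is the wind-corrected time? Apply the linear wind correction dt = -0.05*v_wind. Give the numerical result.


dt = -0.05 * v_wind = -0.05 * -2.87 = 0.1435 s
t_corrected = t_still + dt = 10.44 + (0.1435)
t_corrected = 10.5835 s

10.5835 s


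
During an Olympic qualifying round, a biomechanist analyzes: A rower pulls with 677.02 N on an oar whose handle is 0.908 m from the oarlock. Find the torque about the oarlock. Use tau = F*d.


tau = F * d
tau = 677.02 * 0.908
tau = 614.7342 N*m

614.7342 N*m


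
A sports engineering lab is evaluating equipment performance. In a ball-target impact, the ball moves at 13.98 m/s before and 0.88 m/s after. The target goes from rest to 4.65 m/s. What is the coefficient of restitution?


e = (v2_after - v1_after) / (v1_before - v2_before)
Numerator = 4.65 - 0.88 = 3.77
Denominator = 13.98 - 0 = 13.98
e = 3.77 / 13.98 = 0.2697

0.2697


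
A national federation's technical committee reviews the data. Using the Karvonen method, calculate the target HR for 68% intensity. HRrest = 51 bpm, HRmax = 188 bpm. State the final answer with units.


Target = HRrest + pct*(HRmax - HRrest)
Heart rate reserve = HRmax - HRrest = 188 - 51 = 137 bpm
Fraction = 68% = 0.68
Target = 51 + 0.68 * 137
Target = 51 + 93.16 = 144.16 bpm

144.16 bpm


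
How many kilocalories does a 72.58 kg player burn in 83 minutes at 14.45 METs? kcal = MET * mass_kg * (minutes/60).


kcal = MET * mass * time_hr
Convert time: 83 min = 1.3833 hr
kcal = 14.45 * 72.58 * 1.3833
kcal = 1450.8137 kcal

1450.8137 kcal


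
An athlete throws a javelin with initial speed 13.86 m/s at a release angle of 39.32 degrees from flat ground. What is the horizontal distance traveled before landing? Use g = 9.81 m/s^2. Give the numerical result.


R = v^2 * sin(2*theta) / g
Convert angle to radians: theta = 39.32 deg = 0.6863 rad
sin(2*theta) = sin(1.3725) = 0.9804
R = 13.86^2 * 0.9804 / 9.81
R = 192.0996 * 0.9804 / 9.81 = 19.1984 m

19.1984 m


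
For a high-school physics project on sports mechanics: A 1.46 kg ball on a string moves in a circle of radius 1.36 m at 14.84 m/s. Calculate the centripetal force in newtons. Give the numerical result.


Fc = m * v^2 / r
v^2 = 14.84^2 = 220.2256
Fc = 1.46 * 220.2256 / 1.36
Fc = 321.5294 / 1.36 = 236.4187 N

236.4187 N


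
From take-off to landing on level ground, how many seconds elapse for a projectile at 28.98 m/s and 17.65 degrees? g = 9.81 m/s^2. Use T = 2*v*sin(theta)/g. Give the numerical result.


T = 2*v*sin(theta)/g
sin(theta) = sin(17.65 deg) = 0.3032
T = 2*28.98*0.3032 / 9.81
T = 17.5736 / 9.81 = 1.7914 s

1.7914 s


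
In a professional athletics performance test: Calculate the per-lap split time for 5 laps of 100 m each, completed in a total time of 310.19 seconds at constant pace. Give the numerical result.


Split time = total_time / n_laps = 310.19 / 5
Split time = 62.038 s per lap

62.038 s


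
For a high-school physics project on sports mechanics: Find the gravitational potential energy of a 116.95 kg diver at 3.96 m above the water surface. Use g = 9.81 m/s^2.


PE = m * g * h
PE = 116.95 * 9.81 * 3.96
PE = 1147.2795 * 3.96 = 4543.2268 J

4543.2268 J


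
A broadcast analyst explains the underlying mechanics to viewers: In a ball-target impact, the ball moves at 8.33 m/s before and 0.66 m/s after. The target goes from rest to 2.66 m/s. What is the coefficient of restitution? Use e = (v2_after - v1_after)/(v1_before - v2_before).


e = (v2_after - v1_after) / (v1_before - v2_before)
Numerator = 2.66 - 0.66 = 2
Denominator = 8.33 - 0 = 8.33
e = 2 / 8.33 = 0.2401

0.2401


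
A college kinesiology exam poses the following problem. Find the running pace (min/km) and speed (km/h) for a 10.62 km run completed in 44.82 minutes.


Pace = time / distance = 44.82 min / 10.62 km = 4.2203 min/km
Speed = distance / time_in_hours = 10.62 / 0.747 hr
Speed = 14.2169 km/h

4.2203 min/km, 14.2169 km/h


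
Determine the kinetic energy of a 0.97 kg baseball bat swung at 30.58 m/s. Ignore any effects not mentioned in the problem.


KE = 0.5 * m * v^2
KE = 0.5 * 0.97 * 30.58^2
KE = 0.5 * 0.97 * 935.1364 = 453.5412 J

453.5412 J


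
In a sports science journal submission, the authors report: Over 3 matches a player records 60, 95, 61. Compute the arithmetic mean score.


Average = sum / n
Sum = 216
Average = 216 / 3 = 72

72


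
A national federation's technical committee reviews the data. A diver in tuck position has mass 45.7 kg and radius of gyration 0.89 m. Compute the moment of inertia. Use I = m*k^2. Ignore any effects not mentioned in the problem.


I = m * k^2
I = 45.7 * 0.89^2
I = 45.7 * 0.7921 = 36.199 kg*m^2

36.199 kg*m^2


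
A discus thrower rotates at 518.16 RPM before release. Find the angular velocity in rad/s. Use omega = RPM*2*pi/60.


omega = RPM * 2 * pi / 60
omega = 518.16 * 2 * 3.14159 / 60
omega = 3255.6953 / 60 = 54.2616 rad/s

54.2616 rad/s


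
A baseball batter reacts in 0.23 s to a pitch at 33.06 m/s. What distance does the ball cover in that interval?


d = v * t
d = 33.06 * 0.23
d = 7.6038 m

7.6038 m


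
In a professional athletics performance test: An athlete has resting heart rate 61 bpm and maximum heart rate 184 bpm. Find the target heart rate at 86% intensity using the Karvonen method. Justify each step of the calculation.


Target = HRrest + pct*(HRmax - HRrest)
Heart rate reserve = HRmax - HRrest = 184 - 61 = 123 bpm
Fraction = 86% = 0.86
Target = 61 + 0.86 * 123
Target = 61 + 105.78 = 166.78 bpm

166.78 bpm


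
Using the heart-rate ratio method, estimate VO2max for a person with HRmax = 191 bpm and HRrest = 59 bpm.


VO2max = 15.3 * HRmax / HRrest
VO2max = 15.3 * 191 / 59
VO2max = 2922.3 / 59 = 49.5305 mL/kg/min

49.5305 mL/kg/min


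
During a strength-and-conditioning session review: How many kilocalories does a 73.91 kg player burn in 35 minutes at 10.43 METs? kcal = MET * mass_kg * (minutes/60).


kcal = MET * mass * time_hr
Convert time: 35 min = 0.5833 hr
kcal = 10.43 * 73.91 * 0.5833
kcal = 449.6808 kcal

449.6808 kcal


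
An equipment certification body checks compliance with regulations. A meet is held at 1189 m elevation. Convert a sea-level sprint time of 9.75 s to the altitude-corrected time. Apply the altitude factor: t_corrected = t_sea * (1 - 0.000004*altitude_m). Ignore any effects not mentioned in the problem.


Correction factor = 1 - 0.000004 * 1189 = 0.995244
t_corrected = t_sea * factor = 9.75 * 0.995244
t_corrected = 9.7036 s

9.7036 s


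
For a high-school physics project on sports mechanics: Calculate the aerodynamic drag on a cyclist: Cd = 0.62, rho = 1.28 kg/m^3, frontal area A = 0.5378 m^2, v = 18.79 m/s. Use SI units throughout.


Fd = 0.5 * Cd * rho * A * v^2
Fd = 0.5 * 0.62 * 1.28 * 0.5378 * 18.79^2
v^2 = 353.0641
Fd = 0.5 * 0.62 * 1.28 * 0.5378 * 353.0641 = 75.3435 N

75.3435 N


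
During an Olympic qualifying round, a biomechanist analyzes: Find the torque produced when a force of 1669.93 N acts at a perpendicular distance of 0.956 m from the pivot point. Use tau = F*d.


tau = F * d
tau = 1669.93 * 0.956
tau = 1596.4531 N*m

1596.4531 N*m


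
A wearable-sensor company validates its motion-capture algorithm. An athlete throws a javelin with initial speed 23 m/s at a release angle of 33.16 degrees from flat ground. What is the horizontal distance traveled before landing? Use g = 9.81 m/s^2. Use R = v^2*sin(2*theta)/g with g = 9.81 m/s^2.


R = v^2 * sin(2*theta) / g
Convert angle to radians: theta = 33.16 deg = 0.5788 rad
sin(2*theta) = sin(1.1575) = 0.9158
R = 23^2 * 0.9158 / 9.81
R = 529 * 0.9158 / 9.81 = 49.3843 m

49.3843 m


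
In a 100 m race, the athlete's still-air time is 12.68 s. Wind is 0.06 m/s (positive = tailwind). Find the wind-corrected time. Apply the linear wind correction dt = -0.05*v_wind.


dt = -0.05 * v_wind = -0.05 * 0.06 = -0.003 s
t_corrected = t_still + dt = 12.68 + (-0.003)
t_corrected = 12.677 s

12.677 s


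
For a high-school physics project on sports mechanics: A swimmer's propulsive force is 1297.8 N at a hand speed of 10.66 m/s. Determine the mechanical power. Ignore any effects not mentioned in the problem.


P = F * v
P = 1297.8 * 10.66
P = 13834.548 W

13834.548 W


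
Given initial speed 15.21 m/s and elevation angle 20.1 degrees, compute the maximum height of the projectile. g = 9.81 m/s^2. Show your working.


H = (v*sin(theta))^2 / (2*g)
vy = v*sin(theta) = 15.21 * sin(20.1 deg) = 5.2271 m/s
H = vy^2 / (2*g) = 27.3222 / (2*9.81)
H = 27.3222 / 19.62 = 1.3926 m

1.3926 m


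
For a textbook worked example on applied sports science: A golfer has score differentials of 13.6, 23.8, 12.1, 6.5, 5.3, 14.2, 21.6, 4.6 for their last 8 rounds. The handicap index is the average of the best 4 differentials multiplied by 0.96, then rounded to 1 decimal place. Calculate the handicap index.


All differentials: 13.6, 23.8, 12.1, 6.5, 5.3, 14.2, 21.6, 4.6
Sorted: 4.6, 5.3, 6.5, 12.1, 13.6, 14.2, 21.6, 23.8
Best 4: 4.6, 5.3, 6.5, 12.1
Average of best = 28.5 / 4 = 7.125
Raw index = 7.125 * 0.96 = 6.84
Handicap index = round(6.84, 1) = 6.8

6.8
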